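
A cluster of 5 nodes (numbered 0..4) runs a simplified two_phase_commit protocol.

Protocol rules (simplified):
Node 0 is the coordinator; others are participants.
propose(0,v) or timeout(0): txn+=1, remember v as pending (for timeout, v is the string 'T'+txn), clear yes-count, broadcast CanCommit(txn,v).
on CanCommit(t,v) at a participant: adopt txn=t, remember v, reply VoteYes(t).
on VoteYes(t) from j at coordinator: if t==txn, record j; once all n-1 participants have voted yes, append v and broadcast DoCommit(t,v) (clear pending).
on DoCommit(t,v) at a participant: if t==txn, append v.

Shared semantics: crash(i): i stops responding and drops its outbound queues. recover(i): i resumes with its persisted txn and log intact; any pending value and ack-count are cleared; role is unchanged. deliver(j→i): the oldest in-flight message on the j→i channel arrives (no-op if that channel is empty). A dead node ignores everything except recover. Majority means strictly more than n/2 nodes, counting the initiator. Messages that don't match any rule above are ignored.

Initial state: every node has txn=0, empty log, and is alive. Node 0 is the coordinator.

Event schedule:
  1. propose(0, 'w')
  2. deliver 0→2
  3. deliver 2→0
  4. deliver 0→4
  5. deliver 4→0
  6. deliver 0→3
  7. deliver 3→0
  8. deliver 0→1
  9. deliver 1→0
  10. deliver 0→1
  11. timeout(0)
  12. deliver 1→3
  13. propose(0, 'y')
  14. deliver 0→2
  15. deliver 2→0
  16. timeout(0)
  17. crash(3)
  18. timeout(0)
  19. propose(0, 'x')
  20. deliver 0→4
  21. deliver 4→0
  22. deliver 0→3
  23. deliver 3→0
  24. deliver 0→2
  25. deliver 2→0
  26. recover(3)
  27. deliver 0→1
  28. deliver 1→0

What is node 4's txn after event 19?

1

step 1 propose(0,'w'): 0={coor,t=1,log=-}
step 2 deliver 0→2: 2={part,t=1,log=-}
step 3 deliver 2→0: —
step 4 deliver 0→4: 4={part,t=1,log=-}
step 5 deliver 4→0: —
step 6 deliver 0→3: 3={part,t=1,log=-}
step 7 deliver 3→0: —
step 8 deliver 0→1: 1={part,t=1,log=-}
step 9 deliver 1→0: 0={coor,t=1,log=w}
step 10 deliver 0→1: 1={part,t=1,log=w}
step 11 timeout(0): 0={coor,t=2,log=w}
step 12 deliver 1→3: —
step 13 propose(0,'y'): 0={coor,t=3,log=w}
step 14 deliver 0→2: 2={part,t=1,log=w}
step 15 deliver 2→0: —
step 16 timeout(0): 0={coor,t=4,log=w}
step 17 crash(3): 3={✗part,t=1,log=-}
step 18 timeout(0): 0={coor,t=5,log=w}
step 19 propose(0,'x'): 0={coor,t=6,log=w}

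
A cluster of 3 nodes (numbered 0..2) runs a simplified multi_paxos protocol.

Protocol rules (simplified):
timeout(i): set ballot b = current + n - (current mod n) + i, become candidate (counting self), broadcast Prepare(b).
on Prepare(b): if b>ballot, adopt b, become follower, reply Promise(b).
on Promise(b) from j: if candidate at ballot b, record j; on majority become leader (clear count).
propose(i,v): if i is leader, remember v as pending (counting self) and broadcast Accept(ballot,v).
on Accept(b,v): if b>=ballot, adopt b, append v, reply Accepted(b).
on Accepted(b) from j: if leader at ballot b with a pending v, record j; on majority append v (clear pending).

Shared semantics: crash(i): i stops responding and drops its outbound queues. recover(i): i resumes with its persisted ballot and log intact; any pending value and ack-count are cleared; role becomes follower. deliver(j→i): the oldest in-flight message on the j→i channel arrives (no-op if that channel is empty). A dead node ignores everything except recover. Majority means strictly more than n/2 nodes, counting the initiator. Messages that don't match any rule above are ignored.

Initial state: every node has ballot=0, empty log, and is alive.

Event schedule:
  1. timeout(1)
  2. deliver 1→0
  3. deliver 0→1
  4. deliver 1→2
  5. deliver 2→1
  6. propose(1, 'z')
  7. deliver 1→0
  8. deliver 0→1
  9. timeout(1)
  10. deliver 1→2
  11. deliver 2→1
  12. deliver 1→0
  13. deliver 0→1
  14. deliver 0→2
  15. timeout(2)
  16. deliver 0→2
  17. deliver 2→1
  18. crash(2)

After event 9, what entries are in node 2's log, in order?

e1 timeout(1): 1[cand,b=4,-]
e2 deliver 1→0: 0[foll,b=4,-]
e3 deliver 0→1: 1[lead,b=4,-]
e4 deliver 1→2: 2[foll,b=4,-]
e5 deliver 2→1: ·
e6 propose(1,'z'): ·
e7 deliver 1→0: 0[foll,b=4,z]
e8 deliver 0→1: 1[lead,b=4,z]
e9 timeout(1): 1[cand,b=7,z]

empty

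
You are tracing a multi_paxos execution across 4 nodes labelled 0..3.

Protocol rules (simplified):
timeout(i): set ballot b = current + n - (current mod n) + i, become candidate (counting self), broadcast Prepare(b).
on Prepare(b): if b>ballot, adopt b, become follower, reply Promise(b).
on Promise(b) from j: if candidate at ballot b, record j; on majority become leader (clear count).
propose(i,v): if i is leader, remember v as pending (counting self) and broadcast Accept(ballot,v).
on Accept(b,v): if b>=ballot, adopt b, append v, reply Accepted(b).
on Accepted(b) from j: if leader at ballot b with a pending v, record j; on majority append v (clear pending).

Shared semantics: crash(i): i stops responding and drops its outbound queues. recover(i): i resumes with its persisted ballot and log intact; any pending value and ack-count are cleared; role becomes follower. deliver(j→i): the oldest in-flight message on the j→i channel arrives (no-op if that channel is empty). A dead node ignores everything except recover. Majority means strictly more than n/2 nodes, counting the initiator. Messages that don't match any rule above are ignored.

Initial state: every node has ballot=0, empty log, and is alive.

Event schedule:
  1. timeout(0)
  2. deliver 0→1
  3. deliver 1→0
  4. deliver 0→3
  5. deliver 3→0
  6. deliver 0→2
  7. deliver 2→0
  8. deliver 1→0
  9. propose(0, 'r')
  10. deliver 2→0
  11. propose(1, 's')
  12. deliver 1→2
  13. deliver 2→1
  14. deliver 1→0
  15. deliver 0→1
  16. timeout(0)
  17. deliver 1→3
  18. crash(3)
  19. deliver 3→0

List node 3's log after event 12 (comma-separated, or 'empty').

empty

1. timeout(0):  <0:cand b4 ->
2. deliver 0→1:  <1:foll b4 ->
3. deliver 1→0:  nop
4. deliver 0→3:  <3:foll b4 ->
5. deliver 3→0:  <0:lead b4 ->
6. deliver 0→2:  <2:foll b4 ->
7. deliver 2→0:  nop
8. deliver 1→0:  nop
9. propose(0,'r'):  nop
10. deliver 2→0:  nop
11. propose(1,'s'):  nop
12. deliver 1→2:  nop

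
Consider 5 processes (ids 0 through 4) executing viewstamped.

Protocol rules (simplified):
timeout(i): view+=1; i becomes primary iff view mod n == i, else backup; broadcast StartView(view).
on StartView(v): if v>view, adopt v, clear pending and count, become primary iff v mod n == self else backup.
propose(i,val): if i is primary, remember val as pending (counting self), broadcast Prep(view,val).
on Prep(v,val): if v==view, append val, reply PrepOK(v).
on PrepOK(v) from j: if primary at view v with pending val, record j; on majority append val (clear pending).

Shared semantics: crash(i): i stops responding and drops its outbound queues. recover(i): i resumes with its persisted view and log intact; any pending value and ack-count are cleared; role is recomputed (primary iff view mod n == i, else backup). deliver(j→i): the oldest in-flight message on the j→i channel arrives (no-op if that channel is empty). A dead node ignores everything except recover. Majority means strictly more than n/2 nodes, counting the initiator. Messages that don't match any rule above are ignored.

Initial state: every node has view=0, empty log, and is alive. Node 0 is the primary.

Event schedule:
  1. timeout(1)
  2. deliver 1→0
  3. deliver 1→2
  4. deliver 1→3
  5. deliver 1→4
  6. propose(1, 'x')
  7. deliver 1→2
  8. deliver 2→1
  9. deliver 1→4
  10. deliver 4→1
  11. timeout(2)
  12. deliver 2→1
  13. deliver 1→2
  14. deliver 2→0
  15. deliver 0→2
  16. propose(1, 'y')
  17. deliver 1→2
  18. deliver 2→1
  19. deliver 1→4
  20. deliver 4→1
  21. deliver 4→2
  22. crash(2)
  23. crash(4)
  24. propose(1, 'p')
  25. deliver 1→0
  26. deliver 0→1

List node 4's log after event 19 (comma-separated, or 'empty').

x

[1] timeout(1) → N1(prim v1 [-])
[2] deliver 1→0 → N0(back v1 [-])
[3] deliver 1→2 → N2(back v1 [-])
[4] deliver 1→3 → N3(back v1 [-])
[5] deliver 1→4 → N4(back v1 [-])
[6] propose(1,'x') → ∅
[7] deliver 1→2 → N2(back v1 [x])
[8] deliver 2→1 → ∅
[9] deliver 1→4 → N4(back v1 [x])
[10] deliver 4→1 → N1(prim v1 [x])
[11] timeout(2) → N2(prim v2 [x])
[12] deliver 2→1 → N1(back v2 [x])
[13] deliver 1→2 → ∅
[14] deliver 2→0 → N0(back v2 [-])
[15] deliver 0→2 → ∅
[16] propose(1,'y') → ∅
[17] deliver 1→2 → ∅
[18] deliver 2→1 → ∅
[19] deliver 1→4 → ∅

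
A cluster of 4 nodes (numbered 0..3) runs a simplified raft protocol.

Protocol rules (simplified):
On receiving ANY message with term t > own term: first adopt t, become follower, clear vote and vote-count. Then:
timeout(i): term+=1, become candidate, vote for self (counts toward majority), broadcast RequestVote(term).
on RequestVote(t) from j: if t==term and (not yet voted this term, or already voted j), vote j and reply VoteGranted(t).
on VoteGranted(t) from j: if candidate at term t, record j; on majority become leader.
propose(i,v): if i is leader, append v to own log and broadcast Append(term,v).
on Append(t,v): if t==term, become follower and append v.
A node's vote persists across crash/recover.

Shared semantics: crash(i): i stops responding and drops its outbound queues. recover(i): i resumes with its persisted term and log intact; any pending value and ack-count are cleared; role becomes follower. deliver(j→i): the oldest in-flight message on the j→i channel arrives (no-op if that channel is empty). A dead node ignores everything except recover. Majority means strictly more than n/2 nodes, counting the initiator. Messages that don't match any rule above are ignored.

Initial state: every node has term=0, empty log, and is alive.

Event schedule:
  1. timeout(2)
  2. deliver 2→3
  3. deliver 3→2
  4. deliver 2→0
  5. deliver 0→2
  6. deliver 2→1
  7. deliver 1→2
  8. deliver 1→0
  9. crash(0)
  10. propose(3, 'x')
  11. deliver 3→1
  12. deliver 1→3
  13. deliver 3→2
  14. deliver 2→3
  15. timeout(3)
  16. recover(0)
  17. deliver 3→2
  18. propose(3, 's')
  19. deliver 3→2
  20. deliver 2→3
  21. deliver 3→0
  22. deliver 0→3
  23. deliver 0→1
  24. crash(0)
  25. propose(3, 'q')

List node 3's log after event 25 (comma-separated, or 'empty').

q

e1 timeout(2): 2[cand,t=1,-]
e2 deliver 2→3: 3[foll,t=1,-]
e3 deliver 3→2: ·
e4 deliver 2→0: 0[foll,t=1,-]
e5 deliver 0→2: 2[lead,t=1,-]
e6 deliver 2→1: 1[foll,t=1,-]
e7 deliver 1→2: ·
e8 deliver 1→0: ·
e9 crash(0): 0[✗foll,t=1,-]
e10 propose(3,'x'): ·
e11 deliver 3→1: ·
e12 deliver 1→3: ·
e13 deliver 3→2: ·
e14 deliver 2→3: ·
e15 timeout(3): 3[cand,t=2,-]
e16 recover(0): 0[foll,t=1,-]
e17 deliver 3→2: 2[foll,t=2,-]
e18 propose(3,'s'): ·
e19 deliver 3→2: ·
e20 deliver 2→3: ·
e21 deliver 3→0: 0[foll,t=2,-]
e22 deliver 0→3: 3[lead,t=2,-]
e23 deliver 0→1: ·
e24 crash(0): 0[✗foll,t=2,-]
e25 propose(3,'q'): 3[lead,t=2,q]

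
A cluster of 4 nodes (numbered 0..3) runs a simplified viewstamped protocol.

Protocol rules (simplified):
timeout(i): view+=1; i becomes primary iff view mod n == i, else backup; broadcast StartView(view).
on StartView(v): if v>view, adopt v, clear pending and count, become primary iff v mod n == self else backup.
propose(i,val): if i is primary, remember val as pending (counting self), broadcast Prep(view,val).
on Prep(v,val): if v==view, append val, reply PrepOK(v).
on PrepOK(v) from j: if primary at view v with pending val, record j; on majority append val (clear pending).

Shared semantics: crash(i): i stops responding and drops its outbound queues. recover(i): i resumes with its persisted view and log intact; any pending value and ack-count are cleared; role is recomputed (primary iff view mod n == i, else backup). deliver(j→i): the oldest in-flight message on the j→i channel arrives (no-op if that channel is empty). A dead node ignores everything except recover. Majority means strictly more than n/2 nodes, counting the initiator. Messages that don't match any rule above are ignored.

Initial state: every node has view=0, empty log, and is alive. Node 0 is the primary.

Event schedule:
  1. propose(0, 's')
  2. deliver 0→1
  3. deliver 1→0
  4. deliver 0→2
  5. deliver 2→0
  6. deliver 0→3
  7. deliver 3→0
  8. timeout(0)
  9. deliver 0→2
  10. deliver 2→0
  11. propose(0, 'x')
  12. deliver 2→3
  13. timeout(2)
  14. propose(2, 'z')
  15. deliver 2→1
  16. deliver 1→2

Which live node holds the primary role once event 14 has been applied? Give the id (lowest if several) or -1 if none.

2

[1] propose(0,'s') → ∅
[2] deliver 0→1 → N1(back v0 [s])
[3] deliver 1→0 → ∅
[4] deliver 0→2 → N2(back v0 [s])
[5] deliver 2→0 → N0(prim v0 [s])
[6] deliver 0→3 → N3(back v0 [s])
[7] deliver 3→0 → ∅
[8] timeout(0) → N0(back v1 [s])
[9] deliver 0→2 → N2(back v1 [s])
[10] deliver 2→0 → ∅
[11] propose(0,'x') → ∅
[12] deliver 2→3 → ∅
[13] timeout(2) → N2(prim v2 [s])
[14] propose(2,'z') → ∅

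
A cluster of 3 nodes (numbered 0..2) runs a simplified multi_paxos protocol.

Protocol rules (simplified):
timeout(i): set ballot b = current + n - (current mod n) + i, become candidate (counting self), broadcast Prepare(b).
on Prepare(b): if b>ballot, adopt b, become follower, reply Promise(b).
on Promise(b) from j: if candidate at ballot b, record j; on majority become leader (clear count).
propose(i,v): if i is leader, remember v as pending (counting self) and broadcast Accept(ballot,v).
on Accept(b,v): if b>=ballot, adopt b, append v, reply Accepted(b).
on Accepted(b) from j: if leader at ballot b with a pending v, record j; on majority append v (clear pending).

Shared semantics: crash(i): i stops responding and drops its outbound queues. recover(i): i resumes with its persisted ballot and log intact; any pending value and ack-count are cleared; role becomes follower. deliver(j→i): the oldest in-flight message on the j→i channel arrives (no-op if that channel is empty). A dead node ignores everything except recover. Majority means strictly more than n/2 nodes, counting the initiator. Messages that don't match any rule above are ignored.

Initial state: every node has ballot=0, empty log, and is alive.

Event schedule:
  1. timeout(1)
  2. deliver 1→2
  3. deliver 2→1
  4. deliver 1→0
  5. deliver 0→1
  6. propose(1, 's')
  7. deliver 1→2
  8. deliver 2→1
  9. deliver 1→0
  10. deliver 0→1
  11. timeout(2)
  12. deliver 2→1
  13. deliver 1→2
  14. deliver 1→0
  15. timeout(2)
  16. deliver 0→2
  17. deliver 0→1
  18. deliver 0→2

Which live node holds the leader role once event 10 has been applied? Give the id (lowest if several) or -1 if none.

1

step 1 timeout(1): 1={cand,b=4,log=-}
step 2 deliver 1→2: 2={foll,b=4,log=-}
step 3 deliver 2→1: 1={lead,b=4,log=-}
step 4 deliver 1→0: 0={foll,b=4,log=-}
step 5 deliver 0→1: —
step 6 propose(1,'s'): —
step 7 deliver 1→2: 2={foll,b=4,log=s}
step 8 deliver 2→1: 1={lead,b=4,log=s}
step 9 deliver 1→0: 0={foll,b=4,log=s}
step 10 deliver 0→1: —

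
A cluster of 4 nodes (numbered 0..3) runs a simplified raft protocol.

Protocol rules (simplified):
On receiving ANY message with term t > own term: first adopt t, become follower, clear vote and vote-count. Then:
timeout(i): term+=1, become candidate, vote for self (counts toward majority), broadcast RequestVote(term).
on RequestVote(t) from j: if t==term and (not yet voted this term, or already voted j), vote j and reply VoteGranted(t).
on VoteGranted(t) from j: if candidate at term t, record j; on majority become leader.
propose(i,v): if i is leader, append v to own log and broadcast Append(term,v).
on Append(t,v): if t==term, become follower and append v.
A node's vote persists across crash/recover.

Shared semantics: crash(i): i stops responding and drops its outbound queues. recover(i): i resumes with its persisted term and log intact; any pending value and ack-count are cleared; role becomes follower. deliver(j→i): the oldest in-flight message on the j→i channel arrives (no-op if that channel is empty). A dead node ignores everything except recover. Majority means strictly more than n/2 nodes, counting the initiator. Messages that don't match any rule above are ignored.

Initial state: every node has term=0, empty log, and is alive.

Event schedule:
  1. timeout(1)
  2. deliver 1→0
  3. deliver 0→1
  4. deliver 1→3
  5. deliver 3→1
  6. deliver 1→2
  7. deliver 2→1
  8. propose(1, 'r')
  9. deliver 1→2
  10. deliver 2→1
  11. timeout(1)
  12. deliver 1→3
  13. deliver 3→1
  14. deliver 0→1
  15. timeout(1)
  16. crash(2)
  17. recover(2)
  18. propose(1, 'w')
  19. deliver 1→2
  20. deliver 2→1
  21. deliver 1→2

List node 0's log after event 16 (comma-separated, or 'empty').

empty

after 1 — timeout(1): n1:cand/t1/[-]
after 2 — deliver 1→0: n0:foll/t1/[-]
after 3 — deliver 0→1: ·
after 4 — deliver 1→3: n3:foll/t1/[-]
after 5 — deliver 3→1: n1:lead/t1/[-]
after 6 — deliver 1→2: n2:foll/t1/[-]
after 7 — deliver 2→1: ·
after 8 — propose(1,'r'): n1:lead/t1/[r]
after 9 — deliver 1→2: n2:foll/t1/[r]
after 10 — deliver 2→1: ·
after 11 — timeout(1): n1:cand/t2/[r]
after 12 — deliver 1→3: n3:foll/t1/[r]
after 13 — deliver 3→1: ·
after 14 — deliver 0→1: ·
after 15 — timeout(1): n1:cand/t3/[r]
after 16 — crash(2): n2:✗foll/t1/[r]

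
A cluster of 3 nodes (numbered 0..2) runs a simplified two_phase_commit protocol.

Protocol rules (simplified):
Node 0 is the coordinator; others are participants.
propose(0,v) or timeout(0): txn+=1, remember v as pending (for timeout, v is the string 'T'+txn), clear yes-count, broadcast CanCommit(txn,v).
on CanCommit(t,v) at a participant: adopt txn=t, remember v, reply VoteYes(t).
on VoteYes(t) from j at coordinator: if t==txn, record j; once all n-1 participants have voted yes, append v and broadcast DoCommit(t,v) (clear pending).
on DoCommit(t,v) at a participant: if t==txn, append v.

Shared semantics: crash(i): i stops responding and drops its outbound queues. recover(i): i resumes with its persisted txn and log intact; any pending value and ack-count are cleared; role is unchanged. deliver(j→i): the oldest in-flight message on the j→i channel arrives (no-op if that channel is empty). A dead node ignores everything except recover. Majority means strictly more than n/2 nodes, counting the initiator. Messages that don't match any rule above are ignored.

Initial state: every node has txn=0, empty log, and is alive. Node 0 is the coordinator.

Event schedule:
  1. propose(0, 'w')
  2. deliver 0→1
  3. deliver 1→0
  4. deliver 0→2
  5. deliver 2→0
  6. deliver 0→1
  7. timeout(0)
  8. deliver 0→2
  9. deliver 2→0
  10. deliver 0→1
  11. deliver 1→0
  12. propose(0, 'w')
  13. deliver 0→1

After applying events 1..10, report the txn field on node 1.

2

step 1 propose(0,'w'): 0={coor,t=1,log=-}
step 2 deliver 0→1: 1={part,t=1,log=-}
step 3 deliver 1→0: —
step 4 deliver 0→2: 2={part,t=1,log=-}
step 5 deliver 2→0: 0={coor,t=1,log=w}
step 6 deliver 0→1: 1={part,t=1,log=w}
step 7 timeout(0): 0={coor,t=2,log=w}
step 8 deliver 0→2: 2={part,t=1,log=w}
step 9 deliver 2→0: —
step 10 deliver 0→1: 1={part,t=2,log=w}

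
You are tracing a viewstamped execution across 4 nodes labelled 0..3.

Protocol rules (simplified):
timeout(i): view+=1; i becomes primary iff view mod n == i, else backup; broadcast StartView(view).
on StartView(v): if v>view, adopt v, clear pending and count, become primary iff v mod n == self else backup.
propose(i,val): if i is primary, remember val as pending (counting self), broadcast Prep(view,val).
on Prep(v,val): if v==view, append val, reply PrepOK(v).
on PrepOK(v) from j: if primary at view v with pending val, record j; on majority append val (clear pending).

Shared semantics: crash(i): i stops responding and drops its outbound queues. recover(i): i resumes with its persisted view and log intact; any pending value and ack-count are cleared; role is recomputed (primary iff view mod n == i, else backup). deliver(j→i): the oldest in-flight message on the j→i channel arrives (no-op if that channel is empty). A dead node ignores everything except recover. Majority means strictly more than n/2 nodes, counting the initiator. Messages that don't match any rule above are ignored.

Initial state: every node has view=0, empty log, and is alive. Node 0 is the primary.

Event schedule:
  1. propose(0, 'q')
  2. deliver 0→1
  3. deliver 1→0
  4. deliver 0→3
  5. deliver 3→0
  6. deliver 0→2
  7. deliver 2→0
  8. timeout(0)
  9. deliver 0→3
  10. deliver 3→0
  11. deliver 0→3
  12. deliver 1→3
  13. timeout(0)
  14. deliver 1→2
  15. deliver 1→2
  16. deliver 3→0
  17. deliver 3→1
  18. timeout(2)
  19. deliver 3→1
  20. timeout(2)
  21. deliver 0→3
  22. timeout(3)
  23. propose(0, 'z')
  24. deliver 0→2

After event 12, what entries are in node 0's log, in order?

[1] propose(0,'q') → ∅
[2] deliver 0→1 → N1(back v0 [q])
[3] deliver 1→0 → ∅
[4] deliver 0→3 → N3(back v0 [q])
[5] deliver 3→0 → N0(prim v0 [q])
[6] deliver 0→2 → N2(back v0 [q])
[7] deliver 2→0 → ∅
[8] timeout(0) → N0(back v1 [q])
[9] deliver 0→3 → N3(back v1 [q])
[10] deliver 3→0 → ∅
[11] deliver 0→3 → ∅
[12] deliver 1→3 → ∅

q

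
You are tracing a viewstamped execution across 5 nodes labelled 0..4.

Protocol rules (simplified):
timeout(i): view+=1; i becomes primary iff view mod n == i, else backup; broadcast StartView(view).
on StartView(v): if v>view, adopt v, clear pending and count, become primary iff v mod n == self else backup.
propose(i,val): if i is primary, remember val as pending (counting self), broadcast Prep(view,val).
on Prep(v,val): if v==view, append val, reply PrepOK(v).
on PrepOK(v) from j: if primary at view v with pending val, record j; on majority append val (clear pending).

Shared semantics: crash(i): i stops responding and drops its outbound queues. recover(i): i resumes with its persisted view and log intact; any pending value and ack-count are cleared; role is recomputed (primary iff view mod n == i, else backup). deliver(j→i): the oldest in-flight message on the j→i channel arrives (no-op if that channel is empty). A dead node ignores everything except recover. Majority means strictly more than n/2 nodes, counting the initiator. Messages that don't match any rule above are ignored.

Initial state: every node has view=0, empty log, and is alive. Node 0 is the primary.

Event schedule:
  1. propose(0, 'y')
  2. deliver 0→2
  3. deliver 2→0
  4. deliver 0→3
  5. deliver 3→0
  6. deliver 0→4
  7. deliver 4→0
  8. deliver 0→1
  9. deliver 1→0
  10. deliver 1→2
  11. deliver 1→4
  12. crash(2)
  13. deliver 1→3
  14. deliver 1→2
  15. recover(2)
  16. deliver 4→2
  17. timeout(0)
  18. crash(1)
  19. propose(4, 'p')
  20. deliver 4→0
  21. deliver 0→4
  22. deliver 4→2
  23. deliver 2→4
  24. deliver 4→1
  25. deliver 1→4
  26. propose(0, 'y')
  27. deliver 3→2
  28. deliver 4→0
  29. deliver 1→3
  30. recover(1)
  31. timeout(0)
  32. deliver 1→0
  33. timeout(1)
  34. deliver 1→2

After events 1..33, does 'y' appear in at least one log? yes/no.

yes

step 1 propose(0,'y'): —
step 2 deliver 0→2: 2={back,v=0,log=y}
step 3 deliver 2→0: —
step 4 deliver 0→3: 3={back,v=0,log=y}
step 5 deliver 3→0: 0={prim,v=0,log=y}
step 6 deliver 0→4: 4={back,v=0,log=y}
step 7 deliver 4→0: —
step 8 deliver 0→1: 1={back,v=0,log=y}
step 9 deliver 1→0: —
step 10 deliver 1→2: —
step 11 deliver 1→4: —
step 12 crash(2): 2={✗back,v=0,log=y}
step 13 deliver 1→3: —
step 14 deliver 1→2: —
step 15 recover(2): 2={back,v=0,log=y}
step 16 deliver 4→2: —
step 17 timeout(0): 0={back,v=1,log=y}
step 18 crash(1): 1={✗back,v=0,log=y}
step 19 propose(4,'p'): —
step 20 deliver 4→0: —
step 21 deliver 0→4: 4={back,v=1,log=y}
step 22 deliver 4→2: —
step 23 deliver 2→4: —
step 24 deliver 4→1: —
step 25 deliver 1→4: —
step 26 propose(0,'y'): —
step 27 deliver 3→2: —
step 28 deliver 4→0: —
step 29 deliver 1→3: —
step 30 recover(1): 1={back,v=0,log=y}
step 31 timeout(0): 0={back,v=2,log=y}
step 32 deliver 1→0: —
step 33 timeout(1): 1={prim,v=1,log=y}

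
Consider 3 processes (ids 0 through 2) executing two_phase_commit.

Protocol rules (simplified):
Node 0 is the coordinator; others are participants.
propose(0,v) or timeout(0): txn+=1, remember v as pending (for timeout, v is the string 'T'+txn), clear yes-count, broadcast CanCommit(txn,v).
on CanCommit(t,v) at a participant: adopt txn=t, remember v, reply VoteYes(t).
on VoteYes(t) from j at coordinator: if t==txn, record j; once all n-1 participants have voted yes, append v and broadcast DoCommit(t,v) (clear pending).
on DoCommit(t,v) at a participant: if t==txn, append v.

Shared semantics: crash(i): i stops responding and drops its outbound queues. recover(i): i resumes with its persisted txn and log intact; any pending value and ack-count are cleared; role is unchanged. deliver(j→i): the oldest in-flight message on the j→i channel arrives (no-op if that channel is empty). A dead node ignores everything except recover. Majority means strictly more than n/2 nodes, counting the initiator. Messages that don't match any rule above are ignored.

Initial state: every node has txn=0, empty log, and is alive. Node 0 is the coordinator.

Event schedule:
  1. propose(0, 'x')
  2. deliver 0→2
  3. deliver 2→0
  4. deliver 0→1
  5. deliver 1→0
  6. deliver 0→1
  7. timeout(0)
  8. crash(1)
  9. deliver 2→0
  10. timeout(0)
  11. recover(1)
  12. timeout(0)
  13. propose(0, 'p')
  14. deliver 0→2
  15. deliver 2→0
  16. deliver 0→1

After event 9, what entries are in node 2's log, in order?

e1 propose(0,'x'): 0[coor,t=1,-]
e2 deliver 0→2: 2[part,t=1,-]
e3 deliver 2→0: ·
e4 deliver 0→1: 1[part,t=1,-]
e5 deliver 1→0: 0[coor,t=1,x]
e6 deliver 0→1: 1[part,t=1,x]
e7 timeout(0): 0[coor,t=2,x]
e8 crash(1): 1[✗part,t=1,x]
e9 deliver 2→0: ·

empty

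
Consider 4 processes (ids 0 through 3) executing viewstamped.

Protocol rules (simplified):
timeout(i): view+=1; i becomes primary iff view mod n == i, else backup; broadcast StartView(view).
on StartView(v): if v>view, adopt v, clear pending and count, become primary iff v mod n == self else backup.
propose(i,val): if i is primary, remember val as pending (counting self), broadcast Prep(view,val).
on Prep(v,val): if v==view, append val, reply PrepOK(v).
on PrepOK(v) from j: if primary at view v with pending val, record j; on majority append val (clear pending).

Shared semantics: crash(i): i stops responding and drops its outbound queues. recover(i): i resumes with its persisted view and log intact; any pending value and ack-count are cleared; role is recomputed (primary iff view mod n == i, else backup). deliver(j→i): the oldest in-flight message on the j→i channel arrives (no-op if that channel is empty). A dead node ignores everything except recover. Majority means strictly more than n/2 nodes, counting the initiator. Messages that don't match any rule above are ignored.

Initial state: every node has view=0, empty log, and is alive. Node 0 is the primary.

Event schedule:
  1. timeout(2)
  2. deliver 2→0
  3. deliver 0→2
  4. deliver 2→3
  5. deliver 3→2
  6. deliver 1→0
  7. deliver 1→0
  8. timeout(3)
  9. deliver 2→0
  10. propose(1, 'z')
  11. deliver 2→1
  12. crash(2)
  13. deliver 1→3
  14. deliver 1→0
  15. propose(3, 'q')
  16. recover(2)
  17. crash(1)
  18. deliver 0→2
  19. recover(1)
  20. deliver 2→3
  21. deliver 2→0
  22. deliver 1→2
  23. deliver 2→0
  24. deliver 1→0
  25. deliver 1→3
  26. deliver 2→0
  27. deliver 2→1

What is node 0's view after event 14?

1

step 1 timeout(2): 2={back,v=1,log=-}
step 2 deliver 2→0: 0={back,v=1,log=-}
step 3 deliver 0→2: —
step 4 deliver 2→3: 3={back,v=1,log=-}
step 5 deliver 3→2: —
step 6 deliver 1→0: —
step 7 deliver 1→0: —
step 8 timeout(3): 3={back,v=2,log=-}
step 9 deliver 2→0: —
step 10 propose(1,'z'): —
step 11 deliver 2→1: 1={prim,v=1,log=-}
step 12 crash(2): 2={✗back,v=1,log=-}
step 13 deliver 1→3: —
step 14 deliver 1→0: —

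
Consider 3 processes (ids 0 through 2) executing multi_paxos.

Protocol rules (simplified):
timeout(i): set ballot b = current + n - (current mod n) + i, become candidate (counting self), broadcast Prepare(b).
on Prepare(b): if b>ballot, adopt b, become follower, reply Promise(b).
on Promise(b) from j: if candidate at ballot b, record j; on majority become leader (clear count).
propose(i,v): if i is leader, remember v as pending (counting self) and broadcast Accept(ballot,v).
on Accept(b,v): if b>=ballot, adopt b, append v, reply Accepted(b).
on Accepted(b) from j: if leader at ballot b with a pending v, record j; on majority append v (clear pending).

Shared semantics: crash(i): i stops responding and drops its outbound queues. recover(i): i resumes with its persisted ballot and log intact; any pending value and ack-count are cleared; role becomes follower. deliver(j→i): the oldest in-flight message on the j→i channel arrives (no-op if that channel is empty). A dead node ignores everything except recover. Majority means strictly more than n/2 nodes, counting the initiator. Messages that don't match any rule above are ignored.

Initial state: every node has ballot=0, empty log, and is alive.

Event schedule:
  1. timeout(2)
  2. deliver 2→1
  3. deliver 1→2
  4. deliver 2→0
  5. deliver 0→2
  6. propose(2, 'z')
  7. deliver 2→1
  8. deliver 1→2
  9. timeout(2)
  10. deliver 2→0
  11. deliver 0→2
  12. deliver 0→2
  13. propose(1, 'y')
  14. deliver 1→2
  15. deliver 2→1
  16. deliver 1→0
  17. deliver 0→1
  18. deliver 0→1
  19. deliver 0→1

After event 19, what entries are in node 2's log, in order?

[1] timeout(2) → N2(cand b5 [-])
[2] deliver 2→1 → N1(foll b5 [-])
[3] deliver 1→2 → N2(lead b5 [-])
[4] deliver 2→0 → N0(foll b5 [-])
[5] deliver 0→2 → ∅
[6] propose(2,'z') → ∅
[7] deliver 2→1 → N1(foll b5 [z])
[8] deliver 1→2 → N2(lead b5 [z])
[9] timeout(2) → N2(cand b8 [z])
[10] deliver 2→0 → N0(foll b5 [z])
[11] deliver 0→2 → ∅
[12] deliver 0→2 → ∅
[13] propose(1,'y') → ∅
[14] deliver 1→2 → ∅
[15] deliver 2→1 → N1(foll b8 [z])
[16] deliver 1→0 → ∅
[17] deliver 0→1 → ∅
[18] deliver 0→1 → ∅
[19] deliver 0→1 → ∅

z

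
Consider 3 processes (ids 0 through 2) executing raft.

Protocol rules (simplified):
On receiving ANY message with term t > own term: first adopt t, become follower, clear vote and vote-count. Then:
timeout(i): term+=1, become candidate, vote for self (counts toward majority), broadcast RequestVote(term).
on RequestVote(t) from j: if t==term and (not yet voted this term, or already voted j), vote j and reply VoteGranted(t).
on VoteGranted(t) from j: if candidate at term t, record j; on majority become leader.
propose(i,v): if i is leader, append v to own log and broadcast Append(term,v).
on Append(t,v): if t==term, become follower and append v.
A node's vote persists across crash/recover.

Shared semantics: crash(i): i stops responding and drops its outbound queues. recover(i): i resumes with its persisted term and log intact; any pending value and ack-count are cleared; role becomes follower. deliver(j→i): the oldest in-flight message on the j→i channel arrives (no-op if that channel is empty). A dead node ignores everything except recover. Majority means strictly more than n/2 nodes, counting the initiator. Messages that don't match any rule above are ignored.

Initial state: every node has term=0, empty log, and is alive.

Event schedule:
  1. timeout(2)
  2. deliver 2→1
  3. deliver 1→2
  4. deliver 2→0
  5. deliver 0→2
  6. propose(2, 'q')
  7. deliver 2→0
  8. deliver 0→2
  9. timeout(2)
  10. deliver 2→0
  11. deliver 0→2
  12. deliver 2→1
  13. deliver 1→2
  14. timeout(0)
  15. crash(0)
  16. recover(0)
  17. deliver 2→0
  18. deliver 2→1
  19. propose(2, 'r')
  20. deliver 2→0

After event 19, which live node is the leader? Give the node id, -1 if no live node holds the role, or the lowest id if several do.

after 1 — timeout(2): n2:cand/t1/[-]
after 2 — deliver 2→1: n1:foll/t1/[-]
after 3 — deliver 1→2: n2:lead/t1/[-]
after 4 — deliver 2→0: n0:foll/t1/[-]
after 5 — deliver 0→2: ·
after 6 — propose(2,'q'): n2:lead/t1/[q]
after 7 — deliver 2→0: n0:foll/t1/[q]
after 8 — deliver 0→2: ·
after 9 — timeout(2): n2:cand/t2/[q]
after 10 — deliver 2→0: n0:foll/t2/[q]
after 11 — deliver 0→2: n2:lead/t2/[q]
after 12 — deliver 2→1: n1:foll/t1/[q]
after 13 — deliver 1→2: ·
after 14 — timeout(0): n0:cand/t3/[q]
after 15 — crash(0): n0:✗cand/t3/[q]
after 16 — recover(0): n0:foll/t3/[q]
after 17 — deliver 2→0: ·
after 18 — deliver 2→1: n1:foll/t2/[q]
after 19 — propose(2,'r'): n2:lead/t2/[q,r]

2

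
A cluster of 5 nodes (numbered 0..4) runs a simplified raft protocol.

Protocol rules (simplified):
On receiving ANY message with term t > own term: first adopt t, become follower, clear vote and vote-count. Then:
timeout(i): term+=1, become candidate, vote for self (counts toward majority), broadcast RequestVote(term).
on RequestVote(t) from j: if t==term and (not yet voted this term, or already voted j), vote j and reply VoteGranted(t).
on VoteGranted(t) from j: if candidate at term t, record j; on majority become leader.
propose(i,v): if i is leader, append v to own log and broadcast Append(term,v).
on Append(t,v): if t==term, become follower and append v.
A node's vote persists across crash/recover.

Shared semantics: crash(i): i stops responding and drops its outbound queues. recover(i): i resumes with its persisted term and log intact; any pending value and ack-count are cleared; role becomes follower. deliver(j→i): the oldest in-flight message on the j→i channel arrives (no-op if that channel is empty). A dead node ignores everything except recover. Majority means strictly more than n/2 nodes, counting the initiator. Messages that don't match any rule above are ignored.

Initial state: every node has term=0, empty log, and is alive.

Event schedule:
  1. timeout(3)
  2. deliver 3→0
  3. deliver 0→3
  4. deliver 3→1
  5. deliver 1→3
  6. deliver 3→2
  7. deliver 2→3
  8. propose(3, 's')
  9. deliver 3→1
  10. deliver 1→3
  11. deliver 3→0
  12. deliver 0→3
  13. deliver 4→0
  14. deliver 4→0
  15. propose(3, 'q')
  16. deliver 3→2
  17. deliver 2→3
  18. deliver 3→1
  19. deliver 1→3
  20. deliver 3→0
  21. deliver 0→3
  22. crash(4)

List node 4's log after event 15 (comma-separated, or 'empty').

empty

e1 timeout(3): 3[cand,t=1,-]
e2 deliver 3→0: 0[foll,t=1,-]
e3 deliver 0→3: ·
e4 deliver 3→1: 1[foll,t=1,-]
e5 deliver 1→3: 3[lead,t=1,-]
e6 deliver 3→2: 2[foll,t=1,-]
e7 deliver 2→3: ·
e8 propose(3,'s'): 3[lead,t=1,s]
e9 deliver 3→1: 1[foll,t=1,s]
e10 deliver 1→3: ·
e11 deliver 3→0: 0[foll,t=1,s]
e12 deliver 0→3: ·
e13 deliver 4→0: ·
e14 deliver 4→0: ·
e15 propose(3,'q'): 3[lead,t=1,s,q]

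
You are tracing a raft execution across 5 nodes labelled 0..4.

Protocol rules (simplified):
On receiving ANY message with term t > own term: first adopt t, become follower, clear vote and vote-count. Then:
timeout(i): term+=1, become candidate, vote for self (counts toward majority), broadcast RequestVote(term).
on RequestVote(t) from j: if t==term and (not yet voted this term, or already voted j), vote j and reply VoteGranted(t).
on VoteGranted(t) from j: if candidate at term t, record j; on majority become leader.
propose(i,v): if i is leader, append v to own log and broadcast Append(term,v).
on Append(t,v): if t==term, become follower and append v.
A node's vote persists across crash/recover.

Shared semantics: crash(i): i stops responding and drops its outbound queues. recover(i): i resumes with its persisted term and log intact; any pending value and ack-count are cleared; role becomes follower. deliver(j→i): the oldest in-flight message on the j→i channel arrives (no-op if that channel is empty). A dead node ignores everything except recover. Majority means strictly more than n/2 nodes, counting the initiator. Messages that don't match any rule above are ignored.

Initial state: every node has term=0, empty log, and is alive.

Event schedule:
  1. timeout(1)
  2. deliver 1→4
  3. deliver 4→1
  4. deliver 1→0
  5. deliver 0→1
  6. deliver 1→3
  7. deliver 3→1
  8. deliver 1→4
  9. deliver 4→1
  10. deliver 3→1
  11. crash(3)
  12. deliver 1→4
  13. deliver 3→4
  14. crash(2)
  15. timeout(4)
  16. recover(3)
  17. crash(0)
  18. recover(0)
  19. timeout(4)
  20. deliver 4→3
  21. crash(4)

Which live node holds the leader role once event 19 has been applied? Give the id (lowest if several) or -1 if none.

step 1 timeout(1): 1={cand,t=1,log=-}
step 2 deliver 1→4: 4={foll,t=1,log=-}
step 3 deliver 4→1: —
step 4 deliver 1→0: 0={foll,t=1,log=-}
step 5 deliver 0→1: 1={lead,t=1,log=-}
step 6 deliver 1→3: 3={foll,t=1,log=-}
step 7 deliver 3→1: —
step 8 deliver 1→4: —
step 9 deliver 4→1: —
step 10 deliver 3→1: —
step 11 crash(3): 3={✗foll,t=1,log=-}
step 12 deliver 1→4: —
step 13 deliver 3→4: —
step 14 crash(2): 2={✗foll,t=0,log=-}
step 15 timeout(4): 4={cand,t=2,log=-}
step 16 recover(3): 3={foll,t=1,log=-}
step 17 crash(0): 0={✗foll,t=1,log=-}
step 18 recover(0): 0={foll,t=1,log=-}
step 19 timeout(4): 4={cand,t=3,log=-}

1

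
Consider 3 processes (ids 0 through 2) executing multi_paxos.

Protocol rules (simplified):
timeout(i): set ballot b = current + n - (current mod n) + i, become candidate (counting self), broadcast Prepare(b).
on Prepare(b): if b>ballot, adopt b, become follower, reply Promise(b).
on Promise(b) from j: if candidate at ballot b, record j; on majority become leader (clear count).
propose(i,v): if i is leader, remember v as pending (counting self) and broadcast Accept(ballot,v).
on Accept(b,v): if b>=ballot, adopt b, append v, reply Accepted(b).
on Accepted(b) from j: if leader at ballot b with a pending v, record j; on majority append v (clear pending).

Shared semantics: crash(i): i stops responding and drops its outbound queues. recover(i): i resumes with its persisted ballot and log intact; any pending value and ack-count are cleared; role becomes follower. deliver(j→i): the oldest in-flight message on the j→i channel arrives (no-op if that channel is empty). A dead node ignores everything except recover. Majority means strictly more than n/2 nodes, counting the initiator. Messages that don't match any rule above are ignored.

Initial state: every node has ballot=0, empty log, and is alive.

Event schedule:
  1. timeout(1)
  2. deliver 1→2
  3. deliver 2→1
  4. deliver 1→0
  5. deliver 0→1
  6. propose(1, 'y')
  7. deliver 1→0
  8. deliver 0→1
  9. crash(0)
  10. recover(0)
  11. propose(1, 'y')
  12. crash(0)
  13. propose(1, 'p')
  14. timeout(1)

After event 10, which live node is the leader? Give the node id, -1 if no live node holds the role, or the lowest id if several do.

1. timeout(1):  <1:cand b4 ->
2. deliver 1→2:  <2:foll b4 ->
3. deliver 2→1:  <1:lead b4 ->
4. deliver 1→0:  <0:foll b4 ->
5. deliver 0→1:  nop
6. propose(1,'y'):  nop
7. deliver 1→0:  <0:foll b4 y>
8. deliver 0→1:  <1:lead b4 y>
9. crash(0):  <0:✗foll b4 y>
10. recover(0):  <0:foll b4 y>

1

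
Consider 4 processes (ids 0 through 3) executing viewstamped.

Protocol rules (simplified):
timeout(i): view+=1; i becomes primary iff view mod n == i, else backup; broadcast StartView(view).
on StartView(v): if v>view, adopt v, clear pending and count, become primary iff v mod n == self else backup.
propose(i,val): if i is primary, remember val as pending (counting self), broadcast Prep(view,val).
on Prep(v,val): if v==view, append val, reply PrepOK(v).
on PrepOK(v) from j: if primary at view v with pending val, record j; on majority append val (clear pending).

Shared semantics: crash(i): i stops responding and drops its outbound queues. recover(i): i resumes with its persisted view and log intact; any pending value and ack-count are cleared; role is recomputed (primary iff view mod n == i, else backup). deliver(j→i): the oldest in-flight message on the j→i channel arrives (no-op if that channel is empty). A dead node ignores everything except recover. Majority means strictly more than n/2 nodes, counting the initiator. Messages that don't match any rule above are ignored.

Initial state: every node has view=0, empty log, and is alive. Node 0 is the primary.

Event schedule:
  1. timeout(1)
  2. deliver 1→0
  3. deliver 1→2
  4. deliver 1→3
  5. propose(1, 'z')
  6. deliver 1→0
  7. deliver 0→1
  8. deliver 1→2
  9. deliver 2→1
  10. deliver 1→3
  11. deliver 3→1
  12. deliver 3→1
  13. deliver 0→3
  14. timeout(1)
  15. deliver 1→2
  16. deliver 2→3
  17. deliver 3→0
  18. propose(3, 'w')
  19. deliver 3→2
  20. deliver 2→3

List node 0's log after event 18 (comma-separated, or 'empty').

z

1. timeout(1):  <1:prim v1 ->
2. deliver 1→0:  <0:back v1 ->
3. deliver 1→2:  <2:back v1 ->
4. deliver 1→3:  <3:back v1 ->
5. propose(1,'z'):  nop
6. deliver 1→0:  <0:back v1 z>
7. deliver 0→1:  nop
8. deliver 1→2:  <2:back v1 z>
9. deliver 2→1:  <1:prim v1 z>
10. deliver 1→3:  <3:back v1 z>
11. deliver 3→1:  nop
12. deliver 3→1:  nop
13. deliver 0→3:  nop
14. timeout(1):  <1:back v2 z>
15. deliver 1→2:  <2:prim v2 z>
16. deliver 2→3:  nop
17. deliver 3→0:  nop
18. propose(3,'w'):  nop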